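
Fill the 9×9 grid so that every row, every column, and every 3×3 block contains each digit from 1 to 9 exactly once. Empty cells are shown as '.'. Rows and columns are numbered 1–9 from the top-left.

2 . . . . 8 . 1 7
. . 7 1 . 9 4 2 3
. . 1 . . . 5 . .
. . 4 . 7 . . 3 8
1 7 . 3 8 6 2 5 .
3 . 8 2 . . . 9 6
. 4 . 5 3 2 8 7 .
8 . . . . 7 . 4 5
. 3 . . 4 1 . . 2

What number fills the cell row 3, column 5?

row 3, column 9 = 9: row 3 has {1,5}; col 9 has {2,3,5,6,7,8}; box has {1,2,3,4,5,7} → only 9 remains.
row 4, column 4 = 9: row 4 has {3,4,7,8}; col 4 has {1,2,3,5}; box has {2,3,6,7,8} → only 9 remains.
row 4, column 6 = 5: row 4 has {3,4,7,8,9}; col 6 has {1,2,6,7,8,9}; box has {2,3,6,7,8,9} → only 5 remains.
row 4, column 7 = 1: row 4 has {3,4,5,7,8,9}; col 7 has {2,4,5,8}; box has {2,3,5,6,8,9} → only 1 remains.
row 5, column 3 = 9: row 5 has {1,2,3,5,6,7,8}; col 3 has {1,4,7,8}; box has {1,3,4,7,8} → only 9 remains.
row 5, column 9 = 4: row 5 has {1,2,3,5,6,7,8,9}; col 9 has {2,3,5,6,7,8,9}; box has {1,2,3,5,6,8,9} → only 4 remains.
row 6, column 2 = 5: row 6 has {2,3,6,8,9}; col 2 has {3,4,7}; box has {1,3,4,7,8,9} → only 5 remains.
row 6, column 5 = 1: row 6 has {2,3,5,6,8,9}; col 5 has {3,4,7,8}; box has {2,3,5,6,7,8,9} → only 1 remains.
row 6, column 6 = 4: row 6 has {1,2,3,5,6,8,9}; col 6 has {1,2,5,6,7,8,9}; box has {1,2,3,5,6,7,8,9} → only 4 remains.
row 6, column 7 = 7: row 6 has {1,2,3,4,5,6,8,9}; col 7 has {1,2,4,5,8}; box has {1,2,3,4,5,6,8,9} → only 7 remains.
row 7, column 3 = 6: row 7 has {2,3,4,5,7,8}; col 3 has {1,4,7,8,9}; box has {3,4,8} → only 6 remains.
row 7, column 9 = 1: row 7 has {2,3,4,5,6,7,8}; col 9 has {2,3,4,5,6,7,8,9}; box has {2,4,5,7,8} → only 1 remains.
row 8, column 3 = 2: row 8 has {4,5,7,8}; col 3 has {1,4,6,7,8,9}; box has {3,4,6,8} → only 2 remains.
row 8, column 4 = 6: row 8 has {2,4,5,7,8}; col 4 has {1,2,3,5,9}; box has {1,2,3,4,5,7} → only 6 remains.
row 8, column 5 = 9: row 8 has {2,4,5,6,7,8}; col 5 has {1,3,4,7,8}; box has {1,2,3,4,5,6,7} → only 9 remains.
row 8, column 7 = 3: row 8 has {2,4,5,6,7,8,9}; col 7 has {1,2,4,5,7,8}; box has {1,2,4,5,7,8} → only 3 remains.
row 9, column 3 = 5: row 9 has {1,2,3,4}; col 3 has {1,2,4,6,7,8,9}; box has {2,3,4,6,8} → only 5 remains.
row 9, column 4 = 8: row 9 has {1,2,3,4,5}; col 4 has {1,2,3,5,6,9}; box has {1,2,3,4,5,6,7,9} → only 8 remains.
row 9, column 8 = 6: row 9 has {1,2,3,4,5,8}; col 8 has {1,2,3,4,5,7,9}; box has {1,2,3,4,5,7,8} → only 6 remains.
row 1, column 3 = 3: row 1 has {1,2,7,8}; col 3 has {1,2,4,5,6,7,8,9}; box has {1,2,7} → only 3 remains.
row 1, column 4 = 4: row 1 has {1,2,3,7,8}; col 4 has {1,2,3,5,6,8,9}; box has {1,8,9} → only 4 remains.
row 1, column 7 = 6: row 1 has {1,2,3,4,7,8}; col 7 has {1,2,3,4,5,7,8}; box has {1,2,3,4,5,7,9} → only 6 remains.
row 3, column 4 = 7: row 3 has {1,5,9}; col 4 has {1,2,3,4,5,6,8,9}; box has {1,4,8,9} → only 7 remains.
row 3, column 6 = 3: row 3 has {1,5,7,9}; col 6 has {1,2,4,5,6,7,8,9}; box has {1,4,7,8,9} → only 3 remains.
row 3, column 8 = 8: row 3 has {1,3,5,7,9}; col 8 has {1,2,3,4,5,6,7,9}; box has {1,2,3,4,5,6,7,9} → only 8 remains.
row 4, column 1 = 6: row 4 has {1,3,4,5,7,8,9}; col 1 has {1,2,3,8}; box has {1,3,4,5,7,8,9} → only 6 remains.
row 4, column 2 = 2: row 4 has {1,3,4,5,6,7,8,9}; col 2 has {3,4,5,7}; box has {1,3,4,5,6,7,8,9} → only 2 remains.
row 7, column 1 = 9: row 7 has {1,2,3,4,5,6,7,8}; col 1 has {1,2,3,6,8}; box has {2,3,4,5,6,8} → only 9 remains.
row 8, column 2 = 1: row 8 has {2,3,4,5,6,7,8,9}; col 2 has {2,3,4,5,7}; box has {2,3,4,5,6,8,9} → only 1 remains.
row 9, column 1 = 7: row 9 has {1,2,3,4,5,6,8}; col 1 has {1,2,3,6,8,9}; box has {1,2,3,4,5,6,8,9} → only 7 remains.
row 9, column 7 = 9: row 9 has {1,2,3,4,5,6,7,8}; col 7 has {1,2,3,4,5,6,7,8}; box has {1,2,3,4,5,6,7,8} → only 9 remains.
row 1, column 2 = 9: row 1 has {1,2,3,4,6,7,8}; col 2 has {1,2,3,4,5,7}; box has {1,2,3,7} → only 9 remains.
row 1, column 5 = 5: row 1 has {1,2,3,4,6,7,8,9}; col 5 has {1,3,4,7,8,9}; box has {1,3,4,7,8,9} → only 5 remains.
row 2, column 1 = 5: row 2 has {1,2,3,4,7,9}; col 1 has {1,2,3,6,7,8,9}; box has {1,2,3,7,9} → only 5 remains.
row 2, column 5 = 6: row 2 has {1,2,3,4,5,7,9}; col 5 has {1,3,4,5,7,8,9}; box has {1,3,4,5,7,8,9} → only 6 remains.
row 3, column 1 = 4: row 3 has {1,3,5,7,8,9}; col 1 has {1,2,3,5,6,7,8,9}; box has {1,2,3,5,7,9} → only 4 remains.
row 3, column 2 = 6: row 3 has {1,3,4,5,7,8,9}; col 2 has {1,2,3,4,5,7,9}; box has {1,2,3,4,5,7,9} → only 6 remains.
row 3, column 5 = 2: row 3 has {1,3,4,5,6,7,8,9}; col 5 has {1,3,4,5,6,7,8,9}; box has {1,3,4,5,6,7,8,9} → only 2 remains.

2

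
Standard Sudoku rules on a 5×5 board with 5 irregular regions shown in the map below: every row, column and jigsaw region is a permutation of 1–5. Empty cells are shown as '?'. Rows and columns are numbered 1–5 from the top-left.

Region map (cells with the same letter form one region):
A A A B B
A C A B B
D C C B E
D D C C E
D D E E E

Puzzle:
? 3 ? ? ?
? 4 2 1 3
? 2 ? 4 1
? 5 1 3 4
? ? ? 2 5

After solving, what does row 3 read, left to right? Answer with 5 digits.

row 1, column 4 = 5 (sole candidate).
row 1, column 5 = 2 (sole candidate).
row 2, column 1 = 5 (sole candidate).
row 3, column 1 = 3: row 3 has {1,2,4}; col 1 has {5}; region has {5} → only 3 remains.
row 3, column 3 = 5: row 3 has {1,2,3,4}; col 3 has {1,2}; region has {1,2,3,4} → only 5 remains.

32541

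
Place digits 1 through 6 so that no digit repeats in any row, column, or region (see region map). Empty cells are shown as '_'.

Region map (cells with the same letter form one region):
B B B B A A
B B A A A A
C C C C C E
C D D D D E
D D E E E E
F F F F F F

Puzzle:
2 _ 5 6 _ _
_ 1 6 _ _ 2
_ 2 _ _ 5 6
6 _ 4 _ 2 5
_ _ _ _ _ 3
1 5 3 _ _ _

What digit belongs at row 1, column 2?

4

row 3, column 3 = 1: row 3 has {2,5,6}; col 3 has {3,4,5,6}; region has {2,5,6} → only 1 remains.
row 4, column 2 = 3: row 4 has {2,4,5,6}; col 2 has {1,2,5}; region has {2,4} → only 3 remains.
row 4, column 4 = 1: row 4 has {2,3,4,5,6}; col 4 has {6}; region has {2,3,4} → only 1 remains.
row 5, column 1 = 5: row 5 has {3}; col 1 has {1,2,6}; region has {1,2,3,4} → only 5 remains.
row 5, column 2 = 6: row 5 has {3,5}; col 2 has {1,2,3,5}; region has {1,2,3,4,5} → only 6 remains.
row 5, column 3 = 2: row 5 has {3,5,6}; col 3 has {1,3,4,5,6}; region has {3,5,6} → only 2 remains.
row 5, column 4 = 4: row 5 has {2,3,5,6}; col 4 has {1,6}; region has {2,3,5,6} → only 4 remains.
row 5, column 5 = 1: row 5 has {2,3,4,5,6}; col 5 has {2,5}; region has {2,3,4,5,6} → only 1 remains.
row 6, column 4 = 2: row 6 has {1,3,5}; col 4 has {1,4,6}; region has {1,3,5} → only 2 remains.
row 6, column 6 = 4: row 6 has {1,2,3,5}; col 6 has {2,3,5,6}; region has {1,2,3,5} → only 4 remains.
row 1, column 2 = 4: row 1 has {2,5,6}; col 2 has {1,2,3,5,6}; region has {1,2,5,6} → only 4 remains.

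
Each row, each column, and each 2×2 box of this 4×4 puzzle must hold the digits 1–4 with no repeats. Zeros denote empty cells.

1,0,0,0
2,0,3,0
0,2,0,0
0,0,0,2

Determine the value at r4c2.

r1c4 = 4: row 1 has {1}; col 4 has {2}; box has {3} → only 4 remains.
r2c2 = 4: row 2 has {2,3}; col 2 has {2}; box has {1,2} → only 4 remains.
r2c4 = 1: row 2 has {2,3,4}; col 4 has {2,4}; box has {3,4} → only 1 remains.
r3c4 = 3: row 3 has {2}; col 4 has {1,2,4}; box has {2} → only 3 remains.
r1c2 = 3: row 1 has {1,4}; col 2 has {2,4}; box has {1,2,4} → only 3 remains.
r1c3 = 2: row 1 has {1,3,4}; col 3 has {3}; box has {1,3,4} → only 2 remains.
r3c1 = 4: row 3 has {2,3}; col 1 has {1,2}; box has {2} → only 4 remains.
r3c3 = 1: row 3 has {2,3,4}; col 3 has {2,3}; box has {2,3} → only 1 remains.
r4c1 = 3: row 4 has {2}; col 1 has {1,2,4}; box has {2,4} → only 3 remains.
r4c2 = 1: row 4 has {2,3}; col 2 has {2,3,4}; box has {2,3,4} → only 1 remains.

1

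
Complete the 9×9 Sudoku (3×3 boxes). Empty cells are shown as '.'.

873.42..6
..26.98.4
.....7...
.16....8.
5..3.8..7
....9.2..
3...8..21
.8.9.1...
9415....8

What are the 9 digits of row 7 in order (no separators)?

365784921

R1C4 = 1: row 1 has {2,3,4,6,7,8}; col 4 has {3,5,6,9}; box has {2,4,6,7,9} → only 1 remains.
R2C1 = 1: row 2 has {2,4,6,8,9}; col 1 has {3,5,8,9}; box has {2,3,7,8} → only 1 remains.
R2C2 = 5: row 2 has {1,2,4,6,8,9}; col 2 has {1,4,7,8}; box has {1,2,3,7,8} → only 5 remains.
R2C5 = 3: row 2 has {1,2,4,5,6,8,9}; col 5 has {4,8,9}; box has {1,2,4,6,7,9} → only 3 remains.
R2C8 = 7: row 2 has {1,2,3,4,5,6,8,9}; col 8 has {2,8}; box has {4,6,8} → only 7 remains.
R3C4 = 8: row 3 has {7}; col 4 has {1,3,5,6,9}; box has {1,2,3,4,6,7,9} → only 8 remains.
R3C5 = 5: row 3 has {7,8}; col 5 has {3,4,8,9}; box has {1,2,3,4,6,7,8,9} → only 5 remains.
R6C2 = 3: row 6 has {2,9}; col 2 has {1,4,5,7,8}; box has {1,5,6} → only 3 remains.
R6C9 = 5: row 6 has {2,3,9}; col 9 has {1,4,6,7,8}; box has {2,7,8} → only 5 remains.
R7C2 = 6: row 7 has {1,2,3,8}; col 2 has {1,3,4,5,7,8}; box has {1,3,4,8,9} → only 6 remains.
R7C6 = 4: row 7 has {1,2,3,6,8}; col 6 has {1,2,7,8,9}; box has {1,5,8,9} → only 4 remains.
R8C9 = 3: row 8 has {1,8,9}; col 9 has {1,4,5,6,7,8}; box has {1,2,8} → only 3 remains.
R9C8 = 6: row 9 has {1,4,5,8,9}; col 8 has {2,7,8}; box has {1,2,3,8} → only 6 remains.
R3C2 = 9: row 3 has {5,7,8}; col 2 has {1,3,4,5,6,7,8}; box has {1,2,3,5,7,8} → only 9 remains.
R3C3 = 4: row 3 has {5,7,8,9}; col 3 has {1,2,3,6}; box has {1,2,3,5,7,8,9} → only 4 remains.
R3C9 = 2: row 3 has {4,5,7,8,9}; col 9 has {1,3,4,5,6,7,8}; box has {4,6,7,8} → only 2 remains.
R4C6 = 5: row 4 has {1,6,8}; col 6 has {1,2,4,7,8,9}; box has {3,8,9} → only 5 remains.
R4C9 = 9: row 4 has {1,5,6,8}; col 9 has {1,2,3,4,5,6,7,8}; box has {2,5,7,8} → only 9 remains.
R5C2 = 2: row 5 has {3,5,7,8}; col 2 has {1,3,4,5,6,7,8,9}; box has {1,3,5,6} → only 2 remains.
R5C3 = 9: row 5 has {2,3,5,7,8}; col 3 has {1,2,3,4,6}; box has {1,2,3,5,6} → only 9 remains.
R6C6 = 6: row 6 has {2,3,5,9}; col 6 has {1,2,4,5,7,8,9}; box has {3,5,8,9} → only 6 remains.
R7C4 = 7: row 7 has {1,2,3,4,6,8}; col 4 has {1,3,5,6,8,9}; box has {1,4,5,8,9} → only 7 remains.
R9C5 = 2: row 9 has {1,4,5,6,8,9}; col 5 has {3,4,5,8,9}; box has {1,4,5,7,8,9} → only 2 remains.
R9C6 = 3: row 9 has {1,2,4,5,6,8,9}; col 6 has {1,2,4,5,6,7,8,9}; box has {1,2,4,5,7,8,9} → only 3 remains.
R9C7 = 7: row 9 has {1,2,3,4,5,6,8,9}; col 7 has {2,8}; box has {1,2,3,6,8} → only 7 remains.
R3C1 = 6: row 3 has {2,4,5,7,8,9}; col 1 has {1,3,5,8,9}; box has {1,2,3,4,5,7,8,9} → only 6 remains.
R4C5 = 7: row 4 has {1,5,6,8,9}; col 5 has {2,3,4,5,8,9}; box has {3,5,6,8,9} → only 7 remains.
R5C5 = 1: row 5 has {2,3,5,7,8,9}; col 5 has {2,3,4,5,7,8,9}; box has {3,5,6,7,8,9} → only 1 remains.
R5C8 = 4: row 5 has {1,2,3,5,7,8,9}; col 8 has {2,6,7,8}; box has {2,5,7,8,9} → only 4 remains.
R6C4 = 4: row 6 has {2,3,5,6,9}; col 4 has {1,3,5,6,7,8,9}; box has {1,3,5,6,7,8,9} → only 4 remains.
R6C8 = 1: row 6 has {2,3,4,5,6,9}; col 8 has {2,4,6,7,8}; box has {2,4,5,7,8,9} → only 1 remains.
R7C3 = 5: row 7 has {1,2,3,4,6,7,8}; col 3 has {1,2,3,4,6,9}; box has {1,3,4,6,8,9} → only 5 remains.
R7C7 = 9: row 7 has {1,2,3,4,5,6,7,8}; col 7 has {2,7,8}; box has {1,2,3,6,7,8} → only 9 remains.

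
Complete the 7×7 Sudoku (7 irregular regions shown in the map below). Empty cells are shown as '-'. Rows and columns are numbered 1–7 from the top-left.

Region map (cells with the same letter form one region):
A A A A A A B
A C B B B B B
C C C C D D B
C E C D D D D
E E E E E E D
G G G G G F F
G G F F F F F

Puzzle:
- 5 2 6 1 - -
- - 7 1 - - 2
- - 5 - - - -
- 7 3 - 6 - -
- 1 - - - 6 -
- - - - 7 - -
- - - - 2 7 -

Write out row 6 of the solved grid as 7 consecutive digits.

row 5, column 3 = 4: row 5 has {1,6}; col 3 has {2,3,5,7}; region has {1,6,7} → only 4 remains.
row 1, column 1 = 7: in row 1, 7 can only go here (every other open cell in that row sees a 7).
row 2, column 2 = 6: in row 2, 6 can only go here (every other open cell in that row sees a 6).
row 3, column 7 = 6: in row 3, 6 can only go here (every other open cell in that row sees a 6).
row 3, column 4 = 7: in row 3, 7 can only go here (every other open cell in that row sees a 7).
row 5, column 7 = 7: in row 5, 7 can only go here (every other open cell in that row sees a 7).
row 7, column 3 = 6: in region F, 6 can only go here (every other open cell in that region sees a 6).
row 6, column 3 = 1: row 6 has {7}; col 3 has {2,3,4,5,6,7}; region has {7} → only 1 remains.
row 6, column 1 = 6: in row 6, 6 can only go here (every other open cell in that row sees a 6).
row 7, column 7 = 1: in row 7, 1 can only go here (every other open cell in that row sees a 1).
Singles propagation stalls; row 6, column 6 is still open with candidates {3,4,5}.
  Try row 6, column 6 = 4: this forces row 1, column 6=3, row 1, column 7=4, row 2, column 1=4, row 2, column 6=5, row 4, column 7=5, row 6, column 7=3, row 7, column 4=5; then row 6 has no cell left for 5 — contradiction.
  Try row 6, column 6 = 5: this forces row 2, column 5=5, row 5, column 5=3, row 3, column 5=4, row 4, column 7=5, row 3, column 2=2, row 4, column 4=2; then row 6 has no cell left for 2 — contradiction.
So row 6, column 6 = 3.
row 1, column 6 = 4 (sole candidate).
row 1, column 7 = 3 (sole candidate).
row 2, column 1 = 3 (sole candidate).
row 2, column 6 = 5 (sole candidate).
row 2, column 5 = 4 (sole candidate).
row 3, column 5 = 3 (sole candidate).
row 5, column 5 = 5 (sole candidate).
row 5, column 1 = 2 (sole candidate).
row 5, column 4 = 3 (sole candidate).
row 7, column 2 = 3 (hidden single in row 7).
row 7, column 1 = 5 (hidden single in column 1).
row 7, column 4 = 4 (sole candidate).
row 6, column 4 = 2: row 6 has {1,3,6,7}; col 4 has {1,3,4,6,7}; region has {1,3,5,6,7} → only 2 remains.
row 6, column 7 = 5: row 6 has {1,2,3,6,7}; col 7 has {1,2,3,6,7}; region has {1,2,3,4,6,7} → only 5 remains.
row 4, column 4 = 5 (sole candidate).
row 4, column 7 = 4 (sole candidate).
row 6, column 2 = 4: row 6 has {1,2,3,5,6,7}; col 2 has {1,3,5,6,7}; region has {1,2,3,5,6,7} → only 4 remains.

6412735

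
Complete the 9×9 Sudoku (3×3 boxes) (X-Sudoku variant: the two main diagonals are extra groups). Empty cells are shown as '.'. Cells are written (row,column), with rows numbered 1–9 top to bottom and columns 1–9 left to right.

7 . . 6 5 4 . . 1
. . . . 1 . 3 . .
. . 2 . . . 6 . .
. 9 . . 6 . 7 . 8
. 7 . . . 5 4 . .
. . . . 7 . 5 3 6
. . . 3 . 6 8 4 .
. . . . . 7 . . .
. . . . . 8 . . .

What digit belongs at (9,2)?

6

(3,5) = 8 (hidden single in column 5).
(5,5) = 3 (hidden single in column 5).
(4,6) = 2 (sole candidate).
(4,8) = 1 (sole candidate).
(2,6) = 9 (sole candidate).
(3,4) = 7 (sole candidate).
(3,6) = 3 (sole candidate).
(4,4) = 4 (sole candidate).
(6,6) = 1 (sole candidate).
(2,4) = 2 (sole candidate).
(6,4) = 9 (hidden single in row 6).
(5,4) = 8 (sole candidate).
(8,9) = 3 (hidden single in column 9).
(4,1) = 3 (hidden single in column 1).
(4,3) = 5 (sole candidate).
(7,3) = 7 (sole candidate).
(2,9) = 7 (hidden single in row 2).
(9,8) = 7 (hidden single in row 9).
(8,8) = 6 (hidden single in column 8).
(2,2) = 5 (sole candidate).
(2,8) = 8 (sole candidate).
(8,2) = 4 (sole candidate).
(9,1) = 5 (sole candidate).
(9,4) = 1 (sole candidate).
(9,9) = 9 (sole candidate).
(3,2) = 1 (sole candidate).
(5,9) = 2 (sole candidate).
(7,2) = 2 (sole candidate).
(7,5) = 9 (sole candidate).
(7,9) = 5 (sole candidate).
(8,4) = 5 (sole candidate).
(8,5) = 2 (sole candidate).
(8,7) = 1 (sole candidate).
(9,5) = 4 (sole candidate).
(9,7) = 2 (sole candidate).
(1,7) = 9 (sole candidate).
(1,8) = 2 (sole candidate).
(3,8) = 5 (sole candidate).
(3,9) = 4 (sole candidate).
(5,8) = 9 (sole candidate).
(6,2) = 8 (sole candidate).
(6,3) = 4 (sole candidate).
(7,1) = 1 (sole candidate).
(1,2) = 3 (sole candidate).
(1,3) = 8 (sole candidate).
(2,3) = 6 (sole candidate).
(3,1) = 9 (sole candidate).
(5,1) = 6 (sole candidate).
(5,3) = 1 (sole candidate).
(6,1) = 2 (sole candidate).
(8,1) = 8 (sole candidate).
(8,3) = 9 (sole candidate).
(9,2) = 6: row 9 has {1,2,4,5,7,8,9}; col 2 has {1,2,3,4,5,7,8,9}; box has {1,2,4,5,7,8,9} → only 6 remains.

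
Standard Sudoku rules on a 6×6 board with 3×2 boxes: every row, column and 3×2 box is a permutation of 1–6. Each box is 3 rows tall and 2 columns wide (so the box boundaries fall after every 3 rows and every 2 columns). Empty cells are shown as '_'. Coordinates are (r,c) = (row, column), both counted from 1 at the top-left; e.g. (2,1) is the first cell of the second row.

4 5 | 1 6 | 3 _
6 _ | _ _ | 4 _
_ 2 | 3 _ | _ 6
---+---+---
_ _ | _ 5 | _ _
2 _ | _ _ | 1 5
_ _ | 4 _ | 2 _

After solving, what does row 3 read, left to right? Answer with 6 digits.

(1,6) = 2: row 1 has {1,3,4,5,6}; col 6 has {5,6}; box has {3,4,6} → only 2 remains.
(2,4) = 2: row 2 has {4,6}; col 4 has {5,6}; box has {1,3,6} → only 2 remains.
(2,6) = 1: row 2 has {2,4,6}; col 6 has {2,5,6}; box has {2,3,4,6} → only 1 remains.
(3,1) = 1: row 3 has {2,3,6}; col 1 has {2,4,6}; box has {2,4,5,6} → only 1 remains.
(3,4) = 4: row 3 has {1,2,3,6}; col 4 has {2,5,6}; box has {1,2,3,6} → only 4 remains.
(3,5) = 5: row 3 has {1,2,3,4,6}; col 5 has {1,2,3,4}; box has {1,2,3,4,6} → only 5 remains.

123456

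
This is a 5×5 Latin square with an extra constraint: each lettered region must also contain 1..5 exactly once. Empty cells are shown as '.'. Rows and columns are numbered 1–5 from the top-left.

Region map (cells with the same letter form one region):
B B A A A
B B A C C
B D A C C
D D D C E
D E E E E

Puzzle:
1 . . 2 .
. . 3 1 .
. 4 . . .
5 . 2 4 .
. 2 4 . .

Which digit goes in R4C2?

R1C3 = 5 (sole candidate).
R1C5 = 4 (sole candidate).
R2C2 = 5 (sole candidate).
R2C5 = 2 (sole candidate).
R3C3 = 1 (sole candidate).
R5C1 = 3 (sole candidate).
R5C4 = 5 (sole candidate).
R5C5 = 1 (sole candidate).
R1C2 = 3 (sole candidate).
R2C1 = 4 (sole candidate).
R3C1 = 2 (sole candidate).
R3C4 = 3 (sole candidate).
R3C5 = 5 (sole candidate).
R4C2 = 1: row 4 has {2,4,5}; col 2 has {2,3,4,5}; region has {2,3,4,5} → only 1 remains.

1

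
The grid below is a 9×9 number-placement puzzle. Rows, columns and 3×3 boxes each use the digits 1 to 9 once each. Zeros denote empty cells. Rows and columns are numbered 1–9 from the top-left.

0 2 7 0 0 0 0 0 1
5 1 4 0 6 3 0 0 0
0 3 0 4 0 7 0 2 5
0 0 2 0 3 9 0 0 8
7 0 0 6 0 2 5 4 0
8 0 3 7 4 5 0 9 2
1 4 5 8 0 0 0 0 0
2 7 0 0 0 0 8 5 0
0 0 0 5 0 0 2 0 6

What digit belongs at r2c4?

2

r1c4 = 9 (sole candidate).
r1c6 = 8 (sole candidate).
r2c4 = 2: row 2 has {1,3,4,5,6}; col 4 has {4,5,6,7,8,9}; box has {3,4,6,7,8,9} → only 2 remains.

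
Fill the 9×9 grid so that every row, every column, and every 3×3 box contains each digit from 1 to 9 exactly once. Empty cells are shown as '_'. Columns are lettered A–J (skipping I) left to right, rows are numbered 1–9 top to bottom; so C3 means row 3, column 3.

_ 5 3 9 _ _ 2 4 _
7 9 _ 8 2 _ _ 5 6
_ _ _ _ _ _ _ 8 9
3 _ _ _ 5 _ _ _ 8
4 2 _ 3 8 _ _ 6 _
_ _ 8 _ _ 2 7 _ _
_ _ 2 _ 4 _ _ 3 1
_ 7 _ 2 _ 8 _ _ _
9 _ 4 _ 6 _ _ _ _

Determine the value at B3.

4

J1 = 7: row 1 has {2,3,4,5,9}; col 9 has {1,6,8,9}; box has {2,4,5,6,8,9} → only 7 remains.
C2 = 1: row 2 has {2,5,6,7,8,9}; col 3 has {2,3,4,8}; box has {3,5,7,9} → only 1 remains.
G2 = 3: row 2 has {1,2,5,6,7,8,9}; col 7 has {2,7}; box has {2,4,5,6,7,8,9} → only 3 remains.
C3 = 6: row 3 has {8,9}; col 3 has {1,2,3,4,8}; box has {1,3,5,7,9} → only 6 remains.
G3 = 1: row 3 has {6,8,9}; col 7 has {2,3,7}; box has {2,3,4,5,6,7,8,9} → only 1 remains.
J5 = 5: row 5 has {2,3,4,6,8}; col 9 has {1,6,7,8,9}; box has {6,7,8} → only 5 remains.
C8 = 5: row 8 has {2,7,8}; col 3 has {1,2,3,4,6,8}; box has {2,4,7,9} → only 5 remains.
H8 = 9: row 8 has {2,5,7,8}; col 8 has {3,4,5,6,8}; box has {1,3} → only 9 remains.
J8 = 4: row 8 has {2,5,7,8,9}; col 9 has {1,5,6,7,8,9}; box has {1,3,9} → only 4 remains.
J9 = 2: row 9 has {4,6,9}; col 9 has {1,4,5,6,7,8,9}; box has {1,3,4,9} → only 2 remains.
A1 = 8: row 1 has {2,3,4,5,7,9}; col 1 has {3,4,7,9}; box has {1,3,5,6,7,9} → only 8 remains.
E1 = 1: row 1 has {2,3,4,5,7,8,9}; col 5 has {2,4,5,6,8}; box has {2,8,9} → only 1 remains.
F1 = 6: row 1 has {1,2,3,4,5,7,8,9}; col 6 has {2,8}; box has {1,2,8,9} → only 6 remains.
F2 = 4: row 2 has {1,2,3,5,6,7,8,9}; col 6 has {2,6,8}; box has {1,2,6,8,9} → only 4 remains.
A3 = 2: row 3 has {1,6,8,9}; col 1 has {3,4,7,8,9}; box has {1,3,5,6,7,8,9} → only 2 remains.
B3 = 4: row 3 has {1,2,6,8,9}; col 2 has {2,5,7,9}; box has {1,2,3,5,6,7,8,9} → only 4 remains.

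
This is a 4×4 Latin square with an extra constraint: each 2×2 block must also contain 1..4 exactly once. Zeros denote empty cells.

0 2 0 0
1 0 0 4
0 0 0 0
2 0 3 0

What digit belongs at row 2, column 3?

row 1, column 3 = 1 (sole candidate).
row 1, column 4 = 3 (sole candidate).
row 2, column 2 = 3 (sole candidate).
row 2, column 3 = 2: row 2 has {1,3,4}; col 3 has {1,3}; box has {1,3,4} → only 2 remains.

2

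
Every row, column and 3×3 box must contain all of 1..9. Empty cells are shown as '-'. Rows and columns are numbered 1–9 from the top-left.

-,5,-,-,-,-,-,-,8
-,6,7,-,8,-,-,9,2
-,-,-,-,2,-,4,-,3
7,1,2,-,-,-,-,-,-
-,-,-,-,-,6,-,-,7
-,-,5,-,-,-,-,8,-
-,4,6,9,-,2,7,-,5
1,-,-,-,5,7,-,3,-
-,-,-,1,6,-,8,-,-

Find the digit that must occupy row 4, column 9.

row 7, column 5 = 3: row 7 has {2,4,5,6,7,9}; col 5 has {2,5,6,8}; box has {1,2,5,6,7,9} → only 3 remains.
row 7, column 8 = 1: row 7 has {2,3,4,5,6,7,9}; col 8 has {3,8,9}; box has {3,5,7,8} → only 1 remains.
row 9, column 6 = 4: row 9 has {1,6,8}; col 6 has {2,6,7}; box has {1,2,3,5,6,7,9} → only 4 remains.
row 9, column 8 = 2: row 9 has {1,4,6,8}; col 8 has {1,3,8,9}; box has {1,3,5,7,8} → only 2 remains.
row 9, column 9 = 9: row 9 has {1,2,4,6,8}; col 9 has {2,3,5,7,8}; box has {1,2,3,5,7,8} → only 9 remains.
row 7, column 1 = 8: row 7 has {1,2,3,4,5,6,7,9}; col 1 has {1,7}; box has {1,4,6} → only 8 remains.
row 8, column 3 = 9: row 8 has {1,3,5,7}; col 3 has {2,5,6,7}; box has {1,4,6,8} → only 9 remains.
row 8, column 4 = 8: row 8 has {1,3,5,7,9}; col 4 has {1,9}; box has {1,2,3,4,5,6,7,9} → only 8 remains.
row 8, column 7 = 6: row 8 has {1,3,5,7,8,9}; col 7 has {4,7,8}; box has {1,2,3,5,7,8,9} → only 6 remains.
row 8, column 9 = 4: row 8 has {1,3,5,6,7,8,9}; col 9 has {2,3,5,7,8,9}; box has {1,2,3,5,6,7,8,9} → only 4 remains.
row 9, column 3 = 3: row 9 has {1,2,4,6,8,9}; col 3 has {2,5,6,7,9}; box has {1,4,6,8,9} → only 3 remains.
row 1, column 7 = 1: row 1 has {5,8}; col 7 has {4,6,7,8}; box has {2,3,4,8,9} → only 1 remains.
row 2, column 7 = 5: row 2 has {2,6,7,8,9}; col 7 has {1,4,6,7,8}; box has {1,2,3,4,8,9} → only 5 remains.
row 3, column 1 = 9: row 3 has {2,3,4}; col 1 has {1,7,8}; box has {5,6,7} → only 9 remains.
row 3, column 2 = 8: row 3 has {2,3,4,9}; col 2 has {1,4,5,6}; box has {5,6,7,9} → only 8 remains.
row 3, column 3 = 1: row 3 has {2,3,4,8,9}; col 3 has {2,3,5,6,7,9}; box has {5,6,7,8,9} → only 1 remains.
row 3, column 6 = 5: row 3 has {1,2,3,4,8,9}; col 6 has {2,4,6,7}; box has {2,8} → only 5 remains.
row 4, column 9 = 6: row 4 has {1,2,7}; col 9 has {2,3,4,5,7,8,9}; box has {7,8} → only 6 remains.

6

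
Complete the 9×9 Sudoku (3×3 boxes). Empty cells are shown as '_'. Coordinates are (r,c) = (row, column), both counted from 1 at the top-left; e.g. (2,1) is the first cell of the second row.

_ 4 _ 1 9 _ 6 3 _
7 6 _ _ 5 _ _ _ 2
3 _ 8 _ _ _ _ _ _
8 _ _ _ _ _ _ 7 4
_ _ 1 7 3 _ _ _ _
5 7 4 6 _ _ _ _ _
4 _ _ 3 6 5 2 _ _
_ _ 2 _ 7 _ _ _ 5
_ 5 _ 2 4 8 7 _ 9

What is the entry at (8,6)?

(1,1) = 2 (sole candidate).
(1,3) = 5 (sole candidate).
(1,6) = 7 (sole candidate).
(1,9) = 8 (sole candidate).
(2,3) = 9 (sole candidate).
(3,2) = 1 (sole candidate).
(3,4) = 4 (sole candidate).
(3,5) = 2 (sole candidate).
(3,6) = 6 (sole candidate).
(3,9) = 7 (sole candidate).
(4,5) = 1 (sole candidate).
(5,9) = 6 (sole candidate).
(6,5) = 8 (sole candidate).
(7,3) = 7 (sole candidate).
(7,9) = 1 (sole candidate).
(8,4) = 9 (sole candidate).
(8,6) = 1: row 8 has {2,5,7,9}; col 6 has {5,6,7,8}; box has {2,3,4,5,6,7,8,9} → only 1 remains.

1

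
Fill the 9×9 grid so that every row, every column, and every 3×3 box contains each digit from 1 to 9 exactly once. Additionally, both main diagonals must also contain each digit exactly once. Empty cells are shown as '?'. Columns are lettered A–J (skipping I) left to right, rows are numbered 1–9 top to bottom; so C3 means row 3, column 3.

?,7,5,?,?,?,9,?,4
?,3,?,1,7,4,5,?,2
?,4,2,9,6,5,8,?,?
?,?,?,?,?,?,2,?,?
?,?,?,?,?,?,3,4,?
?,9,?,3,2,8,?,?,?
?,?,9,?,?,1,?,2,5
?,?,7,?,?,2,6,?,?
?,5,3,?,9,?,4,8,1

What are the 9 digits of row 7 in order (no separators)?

A1 = 6: row 1 has {4,5,7,9}; col 1 has {}; box has {2,3,4,5,7}; main diagonal has {1,2,3,8} → only 6 remains.
F1 = 3: row 1 has {4,5,6,7,9}; col 6 has {1,2,4,5,8}; box has {1,4,5,6,7,9} → only 3 remains.
H1 = 1: row 1 has {3,4,5,6,7,9}; col 8 has {2,4,8}; box has {2,4,5,8,9} → only 1 remains.
C2 = 8: row 2 has {1,2,3,4,5,7}; col 3 has {2,3,5,7,9}; box has {2,3,4,5,6,7} → only 8 remains.
H2 = 6: row 2 has {1,2,3,4,5,7,8}; col 8 has {1,2,4,8}; box has {1,2,4,5,8,9}; anti-diagonal has {3,4,8,9} → only 6 remains.
A3 = 1: row 3 has {2,4,5,6,8,9}; col 1 has {6}; box has {2,3,4,5,6,7,8} → only 1 remains.
F4 = 7: row 4 has {2}; col 6 has {1,2,3,4,5,8}; box has {2,3,8}; anti-diagonal has {3,4,6,8,9} → only 7 remains.
E5 = 5: row 5 has {3,4}; col 5 has {2,6,7,9}; box has {2,3,7,8}; main diagonal has {1,2,3,6,8}; anti-diagonal has {3,4,6,7,8,9} → only 5 remains.
G7 = 7: row 7 has {1,2,5,9}; col 7 has {2,3,4,5,6,8,9}; box has {1,2,4,5,6,8}; main diagonal has {1,2,3,5,6,8} → only 7 remains.
B8 = 1: row 8 has {2,6,7}; col 2 has {3,4,5,7,9}; box has {3,5,7,9}; anti-diagonal has {3,4,5,6,7,8,9} → only 1 remains.
H8 = 9: row 8 has {1,2,6,7}; col 8 has {1,2,4,6,8}; box has {1,2,4,5,6,7,8}; main diagonal has {1,2,3,5,6,7,8} → only 9 remains.
J8 = 3: row 8 has {1,2,6,7,9}; col 9 has {1,2,4,5}; box has {1,2,4,5,6,7,8,9} → only 3 remains.
A9 = 2: row 9 has {1,3,4,5,8,9}; col 1 has {1,6}; box has {1,3,5,7,9}; anti-diagonal has {1,3,4,5,6,7,8,9} → only 2 remains.
F9 = 6: row 9 has {1,2,3,4,5,8,9}; col 6 has {1,2,3,4,5,7,8}; box has {1,2,9} → only 6 remains.
E1 = 8: row 1 has {1,3,4,5,6,7,9}; col 5 has {2,5,6,7,9}; box has {1,3,4,5,6,7,9} → only 8 remains.
A2 = 9: row 2 has {1,2,3,4,5,6,7,8}; col 1 has {1,2,6}; box has {1,2,3,4,5,6,7,8} → only 9 remains.
J3 = 7: row 3 has {1,2,4,5,6,8,9}; col 9 has {1,2,3,4,5}; box has {1,2,4,5,6,8,9} → only 7 remains.
D4 = 4: row 4 has {2,7}; col 4 has {1,3,9}; box has {2,3,5,7,8}; main diagonal has {1,2,3,5,6,7,8,9} → only 4 remains.
E4 = 1: row 4 has {2,4,7}; col 5 has {2,5,6,7,8,9}; box has {2,3,4,5,7,8} → only 1 remains.
H4 = 5: row 4 has {1,2,4,7}; col 8 has {1,2,4,6,8,9}; box has {2,3,4} → only 5 remains.
D5 = 6: row 5 has {3,4,5}; col 4 has {1,3,4,9}; box has {1,2,3,4,5,7,8} → only 6 remains.
F5 = 9: row 5 has {3,4,5,6}; col 6 has {1,2,3,4,5,6,7,8}; box has {1,2,3,4,5,6,7,8} → only 9 remains.
J5 = 8: row 5 has {3,4,5,6,9}; col 9 has {1,2,3,4,5,7}; box has {2,3,4,5} → only 8 remains.
G6 = 1: row 6 has {2,3,8,9}; col 7 has {2,3,4,5,6,7,8,9}; box has {2,3,4,5,8} → only 1 remains.
H6 = 7: row 6 has {1,2,3,8,9}; col 8 has {1,2,4,5,6,8,9}; box has {1,2,3,4,5,8} → only 7 remains.
J6 = 6: row 6 has {1,2,3,7,8,9}; col 9 has {1,2,3,4,5,7,8}; box has {1,2,3,4,5,7,8} → only 6 remains.
D7 = 8: row 7 has {1,2,5,7,9}; col 4 has {1,3,4,6,9}; box has {1,2,6,9} → only 8 remains.
D8 = 5: row 8 has {1,2,3,6,7,9}; col 4 has {1,3,4,6,8,9}; box has {1,2,6,8,9} → only 5 remains.
E8 = 4: row 8 has {1,2,3,5,6,7,9}; col 5 has {1,2,5,6,7,8,9}; box has {1,2,5,6,8,9} → only 4 remains.
D9 = 7: row 9 has {1,2,3,4,5,6,8,9}; col 4 has {1,3,4,5,6,8,9}; box has {1,2,4,5,6,8,9} → only 7 remains.
D1 = 2: row 1 has {1,3,4,5,6,7,8,9}; col 4 has {1,3,4,5,6,7,8,9}; box has {1,3,4,5,6,7,8,9} → only 2 remains.
H3 = 3: row 3 has {1,2,4,5,6,7,8,9}; col 8 has {1,2,4,5,6,7,8,9}; box has {1,2,4,5,6,7,8,9} → only 3 remains.
C4 = 6: row 4 has {1,2,4,5,7}; col 3 has {2,3,5,7,8,9}; box has {9} → only 6 remains.
J4 = 9: row 4 has {1,2,4,5,6,7}; col 9 has {1,2,3,4,5,6,7,8}; box has {1,2,3,4,5,6,7,8} → only 9 remains.
A5 = 7: row 5 has {3,4,5,6,8,9}; col 1 has {1,2,6,9}; box has {6,9} → only 7 remains.
B5 = 2: row 5 has {3,4,5,6,7,8,9}; col 2 has {1,3,4,5,7,9}; box has {6,7,9} → only 2 remains.
C5 = 1: row 5 has {2,3,4,5,6,7,8,9}; col 3 has {2,3,5,6,7,8,9}; box has {2,6,7,9} → only 1 remains.
C6 = 4: row 6 has {1,2,3,6,7,8,9}; col 3 has {1,2,3,5,6,7,8,9}; box has {1,2,6,7,9} → only 4 remains.
A7 = 4: row 7 has {1,2,5,7,8,9}; col 1 has {1,2,6,7,9}; box has {1,2,3,5,7,9} → only 4 remains.
B7 = 6: row 7 has {1,2,4,5,7,8,9}; col 2 has {1,2,3,4,5,7,9}; box has {1,2,3,4,5,7,9} → only 6 remains.
E7 = 3: row 7 has {1,2,4,5,6,7,8,9}; col 5 has {1,2,4,5,6,7,8,9}; box has {1,2,4,5,6,7,8,9} → only 3 remains.

469831725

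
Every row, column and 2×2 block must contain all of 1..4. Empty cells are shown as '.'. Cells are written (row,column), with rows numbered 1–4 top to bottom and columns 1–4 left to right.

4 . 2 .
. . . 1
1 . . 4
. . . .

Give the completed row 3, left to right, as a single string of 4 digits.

1234

(1,4) = 3 (sole candidate).
(2,3) = 4 (sole candidate).
(3,3) = 3: row 3 has {1,4}; col 3 has {2,4}; box has {4} → only 3 remains.
(4,3) = 1 (sole candidate).
(4,4) = 2 (sole candidate).
(1,2) = 1 (sole candidate).
(3,2) = 2: row 3 has {1,3,4}; col 2 has {1}; box has {1} → only 2 remains.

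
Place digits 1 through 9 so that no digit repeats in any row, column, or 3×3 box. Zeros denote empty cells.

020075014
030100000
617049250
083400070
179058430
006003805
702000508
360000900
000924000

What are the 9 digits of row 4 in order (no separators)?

583496172

row 1, column 3 = 8 (sole candidate).
row 3, column 9 = 3 (sole candidate).
row 6, column 2 = 4 (sole candidate).
row 7, column 2 = 9 (sole candidate).
row 9, column 2 = 5 (sole candidate).
row 9, column 3 = 1 (sole candidate).
row 9, column 8 = 6 (sole candidate).
row 9, column 9 = 7 (sole candidate).
row 1, column 1 = 9 (sole candidate).
row 1, column 7 = 6 (sole candidate).
row 2, column 7 = 7 (sole candidate).
row 2, column 9 = 9 (sole candidate).
row 3, column 4 = 8 (sole candidate).
row 4, column 7 = 1: row 4 has {3,4,7,8}; col 7 has {2,4,5,6,7,8,9}; box has {3,4,5,7,8} → only 1 remains.
row 6, column 1 = 2 (sole candidate).
row 6, column 4 = 7 (sole candidate).
row 6, column 8 = 9 (sole candidate).
row 7, column 8 = 4 (sole candidate).
row 8, column 3 = 4 (sole candidate).
row 8, column 4 = 5 (sole candidate).
row 8, column 8 = 2 (sole candidate).
row 8, column 9 = 1 (sole candidate).
row 9, column 1 = 8 (sole candidate).
row 9, column 7 = 3 (sole candidate).
row 1, column 4 = 3 (sole candidate).
row 2, column 3 = 5 (sole candidate).
row 2, column 5 = 6 (sole candidate).
row 2, column 6 = 2 (sole candidate).
row 2, column 8 = 8 (sole candidate).
row 4, column 1 = 5: row 4 has {1,3,4,7,8}; col 1 has {1,2,3,6,7,8,9}; box has {1,2,3,4,6,7,8,9} → only 5 remains.
row 4, column 5 = 9: row 4 has {1,3,4,5,7,8}; col 5 has {2,4,5,6,7}; box has {3,4,5,7,8} → only 9 remains.
row 4, column 6 = 6: row 4 has {1,3,4,5,7,8,9}; col 6 has {2,3,4,5,8,9}; box has {3,4,5,7,8,9} → only 6 remains.
row 4, column 9 = 2: row 4 has {1,3,4,5,6,7,8,9}; col 9 has {1,3,4,5,7,8,9}; box has {1,3,4,5,7,8,9} → only 2 remains.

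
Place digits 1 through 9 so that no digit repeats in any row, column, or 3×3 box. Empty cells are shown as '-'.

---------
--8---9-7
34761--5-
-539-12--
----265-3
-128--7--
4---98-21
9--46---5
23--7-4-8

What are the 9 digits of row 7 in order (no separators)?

475398621

r3c7 = 8 (sole candidate).
r3c9 = 2 (sole candidate).
r4c5 = 4 (sole candidate).
r4c9 = 6 (sole candidate).
r5c4 = 7 (sole candidate).
r6c1 = 6 (sole candidate).
r8c3 = 1 (sole candidate).
r8c7 = 3 (sole candidate).
r8c8 = 7 (sole candidate).
r9c6 = 5 (sole candidate).
r1c9 = 4 (sole candidate).
r3c6 = 9 (sole candidate).
r4c8 = 8 (sole candidate).
r5c1 = 8 (sole candidate).
r5c2 = 9 (sole candidate).
r5c3 = 4 (sole candidate).
r5c8 = 1 (sole candidate).
r6c6 = 3 (sole candidate).
r6c9 = 9 (sole candidate).
r7c4 = 3: row 7 has {1,2,4,8,9}; col 4 has {4,6,7,8,9}; box has {4,5,6,7,8,9} → only 3 remains.
r7c7 = 6: row 7 has {1,2,3,4,8,9}; col 7 has {2,3,4,5,7,8,9}; box has {1,2,3,4,5,7,8} → only 6 remains.
r8c2 = 8 (sole candidate).
r8c6 = 2 (sole candidate).
r9c3 = 6 (sole candidate).
r9c4 = 1 (sole candidate).
r9c8 = 9 (sole candidate).
r1c6 = 7 (sole candidate).
r1c7 = 1 (sole candidate).
r2c6 = 4 (sole candidate).
r4c1 = 7 (sole candidate).
r6c5 = 5 (sole candidate).
r6c8 = 4 (sole candidate).
r7c2 = 7: row 7 has {1,2,3,4,6,8,9}; col 2 has {1,3,4,5,8,9}; box has {1,2,3,4,6,8,9} → only 7 remains.
r7c3 = 5: row 7 has {1,2,3,4,6,7,8,9}; col 3 has {1,2,3,4,6,7,8}; box has {1,2,3,4,6,7,8,9} → only 5 remains.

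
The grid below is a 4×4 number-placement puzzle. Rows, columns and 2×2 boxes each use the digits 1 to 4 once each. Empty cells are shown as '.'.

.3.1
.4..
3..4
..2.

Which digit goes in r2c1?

1

r1c1 = 2: row 1 has {1,3}; col 1 has {3}; box has {3,4} → only 2 remains.
r1c3 = 4: row 1 has {1,2,3}; col 3 has {2}; box has {1} → only 4 remains.
r2c1 = 1: row 2 has {4}; col 1 has {2,3}; box has {2,3,4} → only 1 remains.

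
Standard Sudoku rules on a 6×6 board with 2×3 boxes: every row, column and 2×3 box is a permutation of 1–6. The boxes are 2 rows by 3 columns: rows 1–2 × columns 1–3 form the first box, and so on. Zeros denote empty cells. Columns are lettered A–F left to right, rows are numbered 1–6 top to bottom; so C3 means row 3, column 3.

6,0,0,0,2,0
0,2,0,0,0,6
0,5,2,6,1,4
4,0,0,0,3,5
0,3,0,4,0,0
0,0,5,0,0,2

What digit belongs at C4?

A3 = 3 (sole candidate).
D4 = 2 (sole candidate).
F5 = 1 (sole candidate).
A6 = 1 (sole candidate).
D6 = 3 (sole candidate).
E6 = 6 (sole candidate).
F1 = 3 (sole candidate).
A2 = 5 (sole candidate).
D2 = 1 (sole candidate).
E2 = 4 (sole candidate).
A5 = 2 (sole candidate).
C5 = 6 (sole candidate).
E5 = 5 (sole candidate).
B6 = 4 (sole candidate).
B1 = 1 (sole candidate).
C1 = 4 (sole candidate).
D1 = 5 (sole candidate).
C2 = 3 (sole candidate).
B4 = 6 (sole candidate).
C4 = 1: row 4 has {2,3,4,5,6}; col 3 has {2,3,4,5,6}; box has {2,3,4,5,6} → only 1 remains.

1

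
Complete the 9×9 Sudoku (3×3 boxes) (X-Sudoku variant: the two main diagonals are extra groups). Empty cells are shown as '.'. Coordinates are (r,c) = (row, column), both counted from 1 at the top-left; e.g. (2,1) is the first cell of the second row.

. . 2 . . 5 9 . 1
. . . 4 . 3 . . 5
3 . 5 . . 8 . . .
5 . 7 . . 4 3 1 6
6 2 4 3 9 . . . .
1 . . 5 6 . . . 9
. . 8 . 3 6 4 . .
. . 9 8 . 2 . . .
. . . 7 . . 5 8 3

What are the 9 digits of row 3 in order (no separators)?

(1,4) = 6 (sole candidate).
(1,5) = 7 (sole candidate).
(4,4) = 2 (sole candidate).
(4,5) = 8 (sole candidate).
(6,3) = 3 (sole candidate).
(6,6) = 7 (sole candidate).
(8,8) = 6 (sole candidate).
(8,9) = 7 (sole candidate).
(9,1) = 2 (sole candidate).
(1,1) = 8 (sole candidate).
(1,2) = 4 (sole candidate).
(1,8) = 3 (sole candidate).
(2,2) = 1 (sole candidate).
(2,3) = 6 (sole candidate).
(2,5) = 2 (sole candidate).
(2,8) = 7 (sole candidate).
(3,5) = 1: row 3 has {3,5,8}; col 5 has {2,3,6,7,8,9}; box has {2,3,4,5,6,7,8} → only 1 remains.
(3,7) = 6: row 3 has {1,3,5,8}; col 7 has {3,4,5,9}; box has {1,3,5,7,9}; anti-diagonal has {1,2,4,5,7,8,9} → only 6 remains.
(4,2) = 9 (sole candidate).
(5,6) = 1 (sole candidate).
(5,8) = 5 (sole candidate).
(5,9) = 8 (sole candidate).
(6,2) = 8 (sole candidate).
(6,7) = 2 (sole candidate).
(6,8) = 4 (sole candidate).
(7,1) = 7 (sole candidate).
(7,2) = 5 (sole candidate).
(7,9) = 2 (sole candidate).
(8,1) = 4 (sole candidate).
(8,2) = 3 (sole candidate).
(8,5) = 5 (sole candidate).
(8,7) = 1 (sole candidate).
(9,2) = 6 (sole candidate).
(9,3) = 1 (sole candidate).
(9,5) = 4 (sole candidate).
(9,6) = 9 (sole candidate).
(2,1) = 9 (sole candidate).
(2,7) = 8 (sole candidate).
(3,2) = 7: row 3 has {1,3,5,6,8}; col 2 has {1,2,3,4,5,6,8,9}; box has {1,2,3,4,5,6,8,9} → only 7 remains.
(3,4) = 9: row 3 has {1,3,5,6,7,8}; col 4 has {2,3,4,5,6,7,8}; box has {1,2,3,4,5,6,7,8} → only 9 remains.
(3,8) = 2: row 3 has {1,3,5,6,7,8,9}; col 8 has {1,3,4,5,6,7,8}; box has {1,3,5,6,7,8,9} → only 2 remains.
(3,9) = 4: row 3 has {1,2,3,5,6,7,8,9}; col 9 has {1,2,3,5,6,7,8,9}; box has {1,2,3,5,6,7,8,9} → only 4 remains.

375918624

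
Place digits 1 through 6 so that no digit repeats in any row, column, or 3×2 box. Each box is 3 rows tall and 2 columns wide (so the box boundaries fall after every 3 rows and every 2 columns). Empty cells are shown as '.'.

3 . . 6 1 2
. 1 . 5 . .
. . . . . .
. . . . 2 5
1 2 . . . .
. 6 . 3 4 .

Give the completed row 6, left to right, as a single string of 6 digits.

r1c3 = 4 (sole candidate).
r4c1 = 4 (sole candidate).
r4c2 = 3 (sole candidate).
r4c4 = 1 (sole candidate).
r5c4 = 4 (sole candidate).
r6c1 = 5: row 6 has {3,4,6}; col 1 has {1,3,4}; box has {1,2,3,4,6} → only 5 remains.
r6c3 = 2: row 6 has {3,4,5,6}; col 3 has {4}; box has {1,3,4} → only 2 remains.
r6c6 = 1: row 6 has {2,3,4,5,6}; col 6 has {2,5}; box has {2,4,5} → only 1 remains.

562341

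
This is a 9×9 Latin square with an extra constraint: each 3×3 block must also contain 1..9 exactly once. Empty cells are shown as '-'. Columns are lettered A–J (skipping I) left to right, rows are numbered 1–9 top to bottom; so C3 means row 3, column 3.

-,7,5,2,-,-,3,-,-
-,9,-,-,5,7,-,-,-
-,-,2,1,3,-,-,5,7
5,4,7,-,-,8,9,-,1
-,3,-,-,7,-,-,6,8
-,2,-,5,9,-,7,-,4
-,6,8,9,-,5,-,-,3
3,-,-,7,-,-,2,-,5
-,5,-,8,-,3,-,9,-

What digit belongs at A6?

8

B3 = 8 (sole candidate).
D5 = 4 (sole candidate).
G5 = 5 (sole candidate).
H6 = 3 (sole candidate).
B8 = 1 (sole candidate).
C9 = 4 (sole candidate).
J9 = 6 (sole candidate).
J1 = 9 (sole candidate).
D2 = 6 (sole candidate).
J2 = 2 (sole candidate).
D4 = 3 (sole candidate).
H4 = 2 (sole candidate).
C8 = 9 (sole candidate).
G9 = 1 (sole candidate).
F1 = 4 (sole candidate).
F3 = 9 (sole candidate).
E4 = 6 (sole candidate).
C5 = 1 (sole candidate).
F5 = 2 (sole candidate).
C6 = 6 (sole candidate).
F6 = 1 (sole candidate).
G7 = 4 (sole candidate).
H7 = 7 (sole candidate).
E8 = 4 (sole candidate).
F8 = 6 (sole candidate).
H8 = 8 (sole candidate).
E9 = 2 (sole candidate).
E1 = 8 (sole candidate).
H1 = 1 (sole candidate).
C2 = 3 (sole candidate).
G2 = 8 (sole candidate).
H2 = 4 (sole candidate).
G3 = 6 (sole candidate).
A5 = 9 (sole candidate).
A6 = 8: row 6 has {1,2,3,4,5,6,7,9}; col 1 has {3,5,9}; box has {1,2,3,4,5,6,7,9} → only 8 remains.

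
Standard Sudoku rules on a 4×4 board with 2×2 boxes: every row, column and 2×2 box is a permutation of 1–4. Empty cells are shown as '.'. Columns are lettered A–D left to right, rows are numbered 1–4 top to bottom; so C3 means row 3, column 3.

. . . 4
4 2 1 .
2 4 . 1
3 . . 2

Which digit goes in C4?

A1 = 1: row 1 has {4}; col 1 has {2,3,4}; box has {2,4} → only 1 remains.
B1 = 3: row 1 has {1,4}; col 2 has {2,4}; box has {1,2,4} → only 3 remains.
C1 = 2: row 1 has {1,3,4}; col 3 has {1}; box has {1,4} → only 2 remains.
D2 = 3: row 2 has {1,2,4}; col 4 has {1,2,4}; box has {1,2,4} → only 3 remains.
C3 = 3: row 3 has {1,2,4}; col 3 has {1,2}; box has {1,2} → only 3 remains.
B4 = 1: row 4 has {2,3}; col 2 has {2,3,4}; box has {2,3,4} → only 1 remains.
C4 = 4: row 4 has {1,2,3}; col 3 has {1,2,3}; box has {1,2,3} → only 4 remains.

4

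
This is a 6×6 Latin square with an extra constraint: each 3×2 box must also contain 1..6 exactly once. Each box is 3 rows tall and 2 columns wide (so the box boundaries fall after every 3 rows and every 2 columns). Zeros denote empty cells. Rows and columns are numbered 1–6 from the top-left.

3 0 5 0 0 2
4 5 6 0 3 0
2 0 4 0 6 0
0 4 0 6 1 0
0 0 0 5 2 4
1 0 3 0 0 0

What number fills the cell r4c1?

5

r1c4 = 1 (sole candidate).
r1c5 = 4 (sole candidate).
r2c4 = 2 (sole candidate).
r2c6 = 1 (sole candidate).
r3c2 = 1 (sole candidate).
r3c4 = 3 (sole candidate).
r3c6 = 5 (sole candidate).
r4c1 = 5: row 4 has {1,4,6}; col 1 has {1,2,3,4}; box has {1,4} → only 5 remains.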